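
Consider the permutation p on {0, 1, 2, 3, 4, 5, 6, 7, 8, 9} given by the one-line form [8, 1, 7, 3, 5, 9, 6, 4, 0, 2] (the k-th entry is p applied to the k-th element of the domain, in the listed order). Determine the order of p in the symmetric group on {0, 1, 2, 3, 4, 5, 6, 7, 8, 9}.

10

Decomposing into disjoint cycles gives cycle lengths 5, 2, 1, 1, 1.
Since disjoint cycles commute, ord(p) = lcm(5, 2) = 10.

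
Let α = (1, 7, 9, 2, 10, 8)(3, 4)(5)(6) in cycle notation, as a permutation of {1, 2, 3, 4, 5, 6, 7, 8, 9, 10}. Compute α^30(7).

7

7 lies in the 6-cycle (1, 7, 9, 2, 10, 8).
Powers repeat with period 6 on this cycle, and 30 mod 6 = 0, so α^30(7) = α^0(7).
So α^30(7) = 7.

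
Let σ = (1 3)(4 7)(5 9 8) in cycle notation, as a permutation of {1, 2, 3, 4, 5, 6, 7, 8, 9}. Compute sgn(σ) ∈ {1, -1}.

The cycle lengths are 3, 2, 2, 1, 1.
A cycle of length ℓ contributes ℓ−1 transpositions, so σ is a product of 2 + 1 + 1 = 4 transpositions — even.

1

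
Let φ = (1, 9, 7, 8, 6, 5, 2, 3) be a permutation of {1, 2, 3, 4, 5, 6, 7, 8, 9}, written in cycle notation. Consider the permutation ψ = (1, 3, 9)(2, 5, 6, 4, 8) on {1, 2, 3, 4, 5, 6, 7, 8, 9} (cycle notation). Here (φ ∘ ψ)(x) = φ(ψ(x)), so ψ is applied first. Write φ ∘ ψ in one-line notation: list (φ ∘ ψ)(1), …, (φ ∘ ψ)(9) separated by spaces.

1 2 7 6 5 4 8 3 9

Chase each element through ψ then φ: 1 → 3 → 1; 2 → 5 → 2; 3 → 9 → 7; 4 → 8 → 6; 5 → 6 → 5; 6 → 4 → 4; 7 → 7 → 8; 8 → 2 → 3; 9 → 1 → 9.
Collecting the images, φ ∘ ψ = [1 2 7 6 5 4 8 3 9].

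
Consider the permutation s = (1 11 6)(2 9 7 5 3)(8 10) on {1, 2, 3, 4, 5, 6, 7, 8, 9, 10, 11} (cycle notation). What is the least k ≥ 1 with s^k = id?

30

The cycle type of s is (5, 3, 2, 1).
The order is lcm(5, 3, 2) = 30.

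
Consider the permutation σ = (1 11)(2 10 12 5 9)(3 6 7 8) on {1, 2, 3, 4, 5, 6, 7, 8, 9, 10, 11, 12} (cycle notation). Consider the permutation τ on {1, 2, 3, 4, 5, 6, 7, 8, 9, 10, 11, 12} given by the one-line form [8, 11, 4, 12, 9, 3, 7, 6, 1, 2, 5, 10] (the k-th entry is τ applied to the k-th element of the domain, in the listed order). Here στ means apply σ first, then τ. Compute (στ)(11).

8

First apply σ: σ(11) = 1, then τ(1) = 8. Thus (στ)(11) = 8.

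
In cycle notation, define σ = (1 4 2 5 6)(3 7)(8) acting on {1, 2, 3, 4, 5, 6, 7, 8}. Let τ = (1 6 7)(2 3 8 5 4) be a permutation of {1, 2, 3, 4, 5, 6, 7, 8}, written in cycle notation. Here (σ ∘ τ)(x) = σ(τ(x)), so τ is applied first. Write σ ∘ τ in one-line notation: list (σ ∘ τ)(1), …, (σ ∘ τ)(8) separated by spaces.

1 7 8 5 2 3 4 6

For each element, apply τ then σ: 1 → 6 → 1; 2 → 3 → 7; 3 → 8 → 8; 4 → 2 → 5; 5 → 4 → 2; 6 → 7 → 3; 7 → 1 → 4; 8 → 5 → 6.
So σ ∘ τ in one-line form is 1 7 8 5 2 3 4 6.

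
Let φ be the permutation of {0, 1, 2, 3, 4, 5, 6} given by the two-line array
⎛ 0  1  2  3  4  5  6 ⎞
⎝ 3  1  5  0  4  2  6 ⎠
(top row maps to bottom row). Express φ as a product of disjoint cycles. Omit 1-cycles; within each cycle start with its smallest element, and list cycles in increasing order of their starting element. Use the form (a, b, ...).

(0, 3)(2, 5)

From 0: 0 → 3 → 0, closing the cycle (0, 3).
Continuing from each remaining unvisited element yields (0, 3)(2, 5).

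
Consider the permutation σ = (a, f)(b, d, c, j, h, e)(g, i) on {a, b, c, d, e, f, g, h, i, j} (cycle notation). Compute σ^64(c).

c lies in the 6-cycle (b, d, c, j, h, e).
On a 6-cycle, σ^6 is the identity, so σ^64 = σ^4 there (64 ≡ 4 mod 6).
Advancing 4 steps from c: c → j → h → e → b.

b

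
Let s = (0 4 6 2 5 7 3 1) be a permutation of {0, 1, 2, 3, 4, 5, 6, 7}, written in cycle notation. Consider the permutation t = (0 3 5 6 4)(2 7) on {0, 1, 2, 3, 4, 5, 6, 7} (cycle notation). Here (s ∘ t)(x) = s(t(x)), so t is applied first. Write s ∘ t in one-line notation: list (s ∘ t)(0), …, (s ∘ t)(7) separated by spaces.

(s ∘ t)(x) = s(t(x)). Computing each image: s(t(0)) = s(3) = 1, s(t(1)) = s(1) = 0, s(t(2)) = s(7) = 3, s(t(3)) = s(5) = 7, s(t(4)) = s(0) = 4, s(t(5)) = s(6) = 2, s(t(6)) = s(4) = 6, s(t(7)) = s(2) = 5.
Hence s ∘ t = [1 0 3 7 4 2 6 5].

1 0 3 7 4 2 6 5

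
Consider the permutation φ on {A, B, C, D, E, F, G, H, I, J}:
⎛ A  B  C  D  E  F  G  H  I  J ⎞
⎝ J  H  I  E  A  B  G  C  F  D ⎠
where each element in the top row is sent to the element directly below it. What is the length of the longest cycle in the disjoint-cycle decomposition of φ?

5

Decomposing into disjoint cycles gives (A, J, D, E)(B, H, C, I, F); the longest has length 5.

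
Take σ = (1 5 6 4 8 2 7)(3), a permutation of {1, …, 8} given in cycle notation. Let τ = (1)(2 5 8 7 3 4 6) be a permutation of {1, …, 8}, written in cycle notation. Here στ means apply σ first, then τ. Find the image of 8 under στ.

5

σ(8) = 2, then τ(2) = 5; composing gives (στ)(8) = 5.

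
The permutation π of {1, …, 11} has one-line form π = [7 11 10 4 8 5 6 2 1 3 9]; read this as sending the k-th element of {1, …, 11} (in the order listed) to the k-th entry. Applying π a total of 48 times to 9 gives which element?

Tracing 9 → 1 → … returns to 9 after 8 steps, so 9 lies in an 8-cycle (1, 7, 6, 5, 8, 2, 11, 9).
Since the cycle has length 8, π^48 acts on it the same as π^0 (48 mod 8 = 0).
So π^48(9) = 9.

9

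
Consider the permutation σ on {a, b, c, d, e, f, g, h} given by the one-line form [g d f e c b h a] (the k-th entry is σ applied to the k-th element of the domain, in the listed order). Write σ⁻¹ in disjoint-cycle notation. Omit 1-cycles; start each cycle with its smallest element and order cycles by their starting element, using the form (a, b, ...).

First write σ in disjoint cycles: (a, g, h)(b, d, e, c, f).
Reversing each cycle (and rotating so the smallest element leads) gives σ⁻¹ = (a, h, g)(b, f, c, e, d).

(a, h, g)(b, f, c, e, d)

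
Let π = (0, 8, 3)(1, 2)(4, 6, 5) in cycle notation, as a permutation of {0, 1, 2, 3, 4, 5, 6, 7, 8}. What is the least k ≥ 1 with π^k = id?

6

The cycle type of π is (3, 3, 2, 1).
Since disjoint cycles commute, ord(π) = lcm(3, 3, 2) = 6.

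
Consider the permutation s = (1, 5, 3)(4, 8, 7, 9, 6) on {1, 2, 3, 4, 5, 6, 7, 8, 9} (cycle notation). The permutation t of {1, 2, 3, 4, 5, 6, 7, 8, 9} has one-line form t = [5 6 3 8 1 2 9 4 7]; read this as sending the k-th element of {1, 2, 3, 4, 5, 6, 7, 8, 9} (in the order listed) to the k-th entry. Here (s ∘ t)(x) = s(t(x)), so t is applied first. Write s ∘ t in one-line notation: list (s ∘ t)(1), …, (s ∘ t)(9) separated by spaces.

Chase each element through t then s: 1 → 5 → 3; 2 → 6 → 4; 3 → 3 → 1; 4 → 8 → 7; 5 → 1 → 5; 6 → 2 → 2; 7 → 9 → 6; 8 → 4 → 8; 9 → 7 → 9.
So s ∘ t in one-line form is 3 4 1 7 5 2 6 8 9.

3 4 1 7 5 2 6 8 9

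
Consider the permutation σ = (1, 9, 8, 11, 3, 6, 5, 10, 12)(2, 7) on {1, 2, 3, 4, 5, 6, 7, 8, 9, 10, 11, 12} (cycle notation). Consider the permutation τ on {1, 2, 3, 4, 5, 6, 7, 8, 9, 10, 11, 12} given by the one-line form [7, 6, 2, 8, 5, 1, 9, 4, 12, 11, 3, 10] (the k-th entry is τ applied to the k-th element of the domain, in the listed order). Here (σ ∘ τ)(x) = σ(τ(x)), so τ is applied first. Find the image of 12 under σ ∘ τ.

12

First apply τ: τ(12) = 10, then σ(10) = 12. Thus (σ ∘ τ)(12) = 12.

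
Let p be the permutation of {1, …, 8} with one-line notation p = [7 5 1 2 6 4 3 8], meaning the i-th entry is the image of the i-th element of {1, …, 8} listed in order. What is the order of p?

Decomposing into disjoint cycles gives cycle lengths 4, 3, 1.
The order is lcm(4, 3) = 12.

12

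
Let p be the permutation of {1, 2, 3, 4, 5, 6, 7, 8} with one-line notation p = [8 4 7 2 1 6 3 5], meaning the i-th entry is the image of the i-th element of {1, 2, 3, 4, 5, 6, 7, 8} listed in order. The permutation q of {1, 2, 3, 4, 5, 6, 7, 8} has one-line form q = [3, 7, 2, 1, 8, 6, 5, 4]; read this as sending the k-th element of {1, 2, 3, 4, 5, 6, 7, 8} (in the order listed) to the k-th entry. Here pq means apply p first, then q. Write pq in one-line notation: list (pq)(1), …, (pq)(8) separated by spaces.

Chase each element through p then q: 1 → 8 → 4; 2 → 4 → 1; 3 → 7 → 5; 4 → 2 → 7; 5 → 1 → 3; 6 → 6 → 6; 7 → 3 → 2; 8 → 5 → 8.
So pq in one-line form is 4 1 5 7 3 6 2 8.

4 1 5 7 3 6 2 8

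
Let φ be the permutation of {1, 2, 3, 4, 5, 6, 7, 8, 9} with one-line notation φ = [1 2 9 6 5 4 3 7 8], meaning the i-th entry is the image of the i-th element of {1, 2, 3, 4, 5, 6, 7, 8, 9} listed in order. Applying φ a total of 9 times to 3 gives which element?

9

Tracing 3 → 9 → … returns to 3 after 4 steps, so 3 lies in a 4-cycle (3 9 8 7).
Powers repeat with period 4 on this cycle, and 9 mod 4 = 1, so φ^9(3) = φ^1(3).
Stepping 1 place around the cycle: 3 → 9.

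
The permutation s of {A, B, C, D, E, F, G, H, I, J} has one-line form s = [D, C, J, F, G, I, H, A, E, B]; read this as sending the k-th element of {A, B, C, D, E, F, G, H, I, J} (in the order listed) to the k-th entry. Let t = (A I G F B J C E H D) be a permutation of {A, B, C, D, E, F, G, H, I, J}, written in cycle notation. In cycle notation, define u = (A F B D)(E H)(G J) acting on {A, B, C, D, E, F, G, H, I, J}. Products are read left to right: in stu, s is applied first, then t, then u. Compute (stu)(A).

F

Chase A: s(A) = D; t(D) = A; u(A) = F. Hence (stu)(A) = F.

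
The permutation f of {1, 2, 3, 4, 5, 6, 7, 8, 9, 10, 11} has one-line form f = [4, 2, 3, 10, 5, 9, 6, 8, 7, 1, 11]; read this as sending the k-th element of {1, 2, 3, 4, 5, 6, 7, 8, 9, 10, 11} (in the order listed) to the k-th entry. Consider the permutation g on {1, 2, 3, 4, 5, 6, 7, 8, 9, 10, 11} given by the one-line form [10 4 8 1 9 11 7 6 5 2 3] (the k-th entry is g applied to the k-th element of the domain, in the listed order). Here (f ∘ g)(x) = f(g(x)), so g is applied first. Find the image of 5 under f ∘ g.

g(5) = 9, then f(9) = 7; composing gives (f ∘ g)(5) = 7.

7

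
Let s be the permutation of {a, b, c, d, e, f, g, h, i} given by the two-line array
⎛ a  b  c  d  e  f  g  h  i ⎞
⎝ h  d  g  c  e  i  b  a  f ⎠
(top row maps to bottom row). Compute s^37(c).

Tracing c → g → … returns to c after 4 steps, so c lies in a 4-cycle (b d c g).
On a 4-cycle, s^4 is the identity, so s^37 = s^1 there (37 ≡ 1 mod 4).
Advancing 1 step from c: c → g.

g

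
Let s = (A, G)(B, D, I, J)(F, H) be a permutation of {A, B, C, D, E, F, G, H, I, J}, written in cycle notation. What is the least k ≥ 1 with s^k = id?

The cycle type of s is (4, 2, 2, 1, 1).
Since disjoint cycles commute, ord(s) = lcm(4, 2, 2) = 4.

4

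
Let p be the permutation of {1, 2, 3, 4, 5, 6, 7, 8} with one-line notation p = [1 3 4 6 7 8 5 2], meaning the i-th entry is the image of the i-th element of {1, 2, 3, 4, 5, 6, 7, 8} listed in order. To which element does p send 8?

2

8 is element number 8 of the domain, and entry number 8 of the one-line form is 2, so p(8) = 2.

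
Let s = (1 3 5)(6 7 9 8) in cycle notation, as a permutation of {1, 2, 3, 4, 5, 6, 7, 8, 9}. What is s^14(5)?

5 lies in the 3-cycle (1 3 5).
Powers repeat with period 3 on this cycle, and 14 mod 3 = 2, so s^14(5) = s^2(5).
Advancing 2 steps from 5: 5 → 1 → 3.

3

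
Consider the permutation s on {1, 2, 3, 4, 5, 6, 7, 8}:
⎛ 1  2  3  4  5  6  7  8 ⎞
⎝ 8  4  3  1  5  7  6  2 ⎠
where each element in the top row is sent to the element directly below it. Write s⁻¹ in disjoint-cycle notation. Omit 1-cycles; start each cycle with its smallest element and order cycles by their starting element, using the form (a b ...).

First write s in disjoint cycles: (1 8 2 4)(6 7).
The inverse reverses every cycle; in canonical form, s⁻¹ = (1 4 2 8)(6 7).

(1 4 2 8)(6 7)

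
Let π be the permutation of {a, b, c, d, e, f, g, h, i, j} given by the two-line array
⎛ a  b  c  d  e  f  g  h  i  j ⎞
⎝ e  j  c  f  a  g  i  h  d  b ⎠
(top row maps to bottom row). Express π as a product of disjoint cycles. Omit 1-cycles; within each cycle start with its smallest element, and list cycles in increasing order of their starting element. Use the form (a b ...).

Iterating π from a gives a → e → a; that is the 2-cycle (a e).
Repeating from the next unused element and collecting all non-trivial cycles gives (a e)(b j)(d f g i).

(a e)(b j)(d f g i)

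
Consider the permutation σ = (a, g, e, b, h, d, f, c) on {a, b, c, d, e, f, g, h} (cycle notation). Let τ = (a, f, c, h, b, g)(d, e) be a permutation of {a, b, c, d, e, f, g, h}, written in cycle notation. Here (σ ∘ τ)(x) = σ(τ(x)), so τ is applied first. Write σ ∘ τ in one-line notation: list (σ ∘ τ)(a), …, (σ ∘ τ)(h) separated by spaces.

c e d b f a g h

(σ ∘ τ)(x) = σ(τ(x)). Computing each image: σ(τ(a)) = σ(f) = c, σ(τ(b)) = σ(g) = e, σ(τ(c)) = σ(h) = d, σ(τ(d)) = σ(e) = b, σ(τ(e)) = σ(d) = f, σ(τ(f)) = σ(c) = a, σ(τ(g)) = σ(a) = g, σ(τ(h)) = σ(b) = h.
Hence σ ∘ τ = [c e d b f a g h].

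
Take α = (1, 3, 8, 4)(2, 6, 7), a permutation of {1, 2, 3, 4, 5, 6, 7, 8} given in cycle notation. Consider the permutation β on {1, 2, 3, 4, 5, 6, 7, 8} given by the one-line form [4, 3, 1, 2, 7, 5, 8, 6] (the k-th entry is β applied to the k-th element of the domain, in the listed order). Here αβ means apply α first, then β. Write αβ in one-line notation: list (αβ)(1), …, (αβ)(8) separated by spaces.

1 5 6 4 7 8 3 2

Chase each element through α then β: 1 → 3 → 1; 2 → 6 → 5; 3 → 8 → 6; 4 → 1 → 4; 5 → 5 → 7; 6 → 7 → 8; 7 → 2 → 3; 8 → 4 → 2.
Collecting the images, αβ = [1 5 6 4 7 8 3 2].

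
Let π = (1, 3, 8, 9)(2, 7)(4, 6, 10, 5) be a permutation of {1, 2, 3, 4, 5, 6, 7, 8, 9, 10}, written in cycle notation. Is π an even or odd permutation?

odd

The cycle lengths are 4, 4, 2.
A cycle is odd iff its length is even; π has 3 even-length cycles, so sgn(π) = (−1)^3 and π is odd.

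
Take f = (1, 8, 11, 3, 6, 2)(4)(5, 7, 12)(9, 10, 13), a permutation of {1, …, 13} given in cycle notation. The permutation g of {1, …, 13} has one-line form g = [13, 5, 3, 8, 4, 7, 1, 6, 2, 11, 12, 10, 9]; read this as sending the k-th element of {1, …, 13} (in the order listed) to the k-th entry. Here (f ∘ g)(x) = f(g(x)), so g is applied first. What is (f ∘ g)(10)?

3

g(10) = 11, then f(11) = 3; composing gives (f ∘ g)(10) = 3.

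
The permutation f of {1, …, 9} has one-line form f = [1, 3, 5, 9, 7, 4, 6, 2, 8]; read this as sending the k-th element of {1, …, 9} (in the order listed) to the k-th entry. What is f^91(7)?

Tracing 7 → 6 → … returns to 7 after 8 steps, so 7 lies in an 8-cycle (2, 3, 5, 7, 6, 4, 9, 8).
Since the cycle has length 8, f^91 acts on it the same as f^3 (91 mod 8 = 3).
Stepping 3 places around the cycle: 7 → 6 → 4 → 9.

9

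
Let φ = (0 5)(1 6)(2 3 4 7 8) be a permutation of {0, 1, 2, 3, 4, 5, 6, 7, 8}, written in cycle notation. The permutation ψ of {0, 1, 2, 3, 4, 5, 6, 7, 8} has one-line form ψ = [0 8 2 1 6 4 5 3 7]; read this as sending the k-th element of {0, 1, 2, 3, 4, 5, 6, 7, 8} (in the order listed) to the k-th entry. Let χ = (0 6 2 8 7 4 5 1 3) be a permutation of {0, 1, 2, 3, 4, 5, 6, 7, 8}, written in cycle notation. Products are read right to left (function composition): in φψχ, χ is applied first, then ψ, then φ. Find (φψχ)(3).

5

Chase 3: χ(3) = 0; ψ(0) = 0; φ(0) = 5. Hence (φψχ)(3) = 5.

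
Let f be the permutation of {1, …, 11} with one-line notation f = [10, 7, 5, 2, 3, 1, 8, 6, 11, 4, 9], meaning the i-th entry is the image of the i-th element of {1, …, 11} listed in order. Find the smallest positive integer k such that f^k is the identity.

Decomposing into disjoint cycles gives cycle lengths 7, 2, 2.
The order is lcm(7, 2, 2) = 14.

14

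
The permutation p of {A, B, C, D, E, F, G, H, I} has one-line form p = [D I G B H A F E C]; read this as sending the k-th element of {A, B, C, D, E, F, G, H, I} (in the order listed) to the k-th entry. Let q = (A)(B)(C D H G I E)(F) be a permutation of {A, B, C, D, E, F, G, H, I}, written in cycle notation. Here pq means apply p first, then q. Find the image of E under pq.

First apply p: p(E) = H, then q(H) = G. Thus (pq)(E) = G.

G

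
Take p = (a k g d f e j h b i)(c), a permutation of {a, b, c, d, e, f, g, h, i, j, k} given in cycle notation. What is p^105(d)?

b

d lies in the 10-cycle (a k g d f e j h b i).
Since the cycle has length 10, p^105 acts on it the same as p^5 (105 mod 10 = 5).
Advancing 5 steps from d: d → f → e → j → h → b.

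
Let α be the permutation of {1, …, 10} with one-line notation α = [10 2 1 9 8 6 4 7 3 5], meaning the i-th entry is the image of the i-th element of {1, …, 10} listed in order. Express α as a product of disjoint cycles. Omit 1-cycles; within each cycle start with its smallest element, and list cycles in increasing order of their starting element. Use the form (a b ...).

Start at 1 and follow images: 1 → 10 → 5 → 8 → 7 → 4 → 9 → 3 → 1, giving the cycle (1 10 5 8 7 4 9 3).
Repeating from the next unused element and collecting all non-trivial cycles gives (1 10 5 8 7 4 9 3).

(1 10 5 8 7 4 9 3)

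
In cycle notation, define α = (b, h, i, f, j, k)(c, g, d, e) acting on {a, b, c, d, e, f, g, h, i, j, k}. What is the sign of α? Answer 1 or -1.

The cycle lengths are 6, 4, 1.
A cycle of length ℓ contributes ℓ−1 transpositions, so α is a product of 5 + 3 = 8 transpositions — even.

1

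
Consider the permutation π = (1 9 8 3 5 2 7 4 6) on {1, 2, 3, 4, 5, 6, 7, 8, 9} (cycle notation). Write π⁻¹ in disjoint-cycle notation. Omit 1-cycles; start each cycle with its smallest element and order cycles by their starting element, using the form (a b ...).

If π sends a → b within a cycle, π⁻¹ sends b → a; equivalently, reverse each cycle.
Reversing each cycle of π and rotating so the smallest element leads gives (1 6 4 7 2 5 3 8 9).

(1 6 4 7 2 5 3 8 9)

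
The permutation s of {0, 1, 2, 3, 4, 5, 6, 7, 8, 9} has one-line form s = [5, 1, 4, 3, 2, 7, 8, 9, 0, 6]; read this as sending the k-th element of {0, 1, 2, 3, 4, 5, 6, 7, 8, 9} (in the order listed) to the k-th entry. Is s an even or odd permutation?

even

In disjoint-cycle form the cycle lengths are 6, 2, 1, 1.
A cycle of length ℓ contributes ℓ−1 transpositions, so s is a product of 5 + 1 = 6 transpositions — even.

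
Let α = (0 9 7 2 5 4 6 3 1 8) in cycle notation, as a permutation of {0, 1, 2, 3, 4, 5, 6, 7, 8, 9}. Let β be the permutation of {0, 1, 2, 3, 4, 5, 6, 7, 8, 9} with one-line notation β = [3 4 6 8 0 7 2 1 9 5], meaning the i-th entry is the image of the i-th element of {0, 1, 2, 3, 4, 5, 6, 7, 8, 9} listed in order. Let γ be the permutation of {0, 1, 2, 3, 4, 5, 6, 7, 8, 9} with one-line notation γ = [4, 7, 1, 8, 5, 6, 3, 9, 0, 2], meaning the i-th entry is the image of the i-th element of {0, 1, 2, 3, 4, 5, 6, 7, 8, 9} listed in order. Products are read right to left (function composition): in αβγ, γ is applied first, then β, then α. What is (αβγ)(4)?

Apply the permutations in order: γ(4) = 5, then β(5) = 7, then α(7) = 2. So (αβγ)(4) = 2.

2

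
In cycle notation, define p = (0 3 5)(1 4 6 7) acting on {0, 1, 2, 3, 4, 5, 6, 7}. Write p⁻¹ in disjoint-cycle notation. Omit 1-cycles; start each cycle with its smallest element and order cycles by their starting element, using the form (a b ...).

(0 5 3)(1 7 6 4)

The inverse reverses each cycle.
Reversing each cycle of p and rotating so the smallest element leads gives (0 5 3)(1 7 6 4).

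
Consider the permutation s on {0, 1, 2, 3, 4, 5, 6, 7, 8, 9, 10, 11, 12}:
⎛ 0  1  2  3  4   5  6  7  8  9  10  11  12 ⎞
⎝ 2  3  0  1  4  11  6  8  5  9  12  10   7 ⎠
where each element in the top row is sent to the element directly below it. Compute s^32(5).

10

Tracing 5 → 11 → … returns to 5 after 6 steps, so 5 lies in a 6-cycle (5 11 10 12 7 8).
Since the cycle has length 6, s^32 acts on it the same as s^2 (32 mod 6 = 2).
Advancing 2 steps from 5: 5 → 11 → 10.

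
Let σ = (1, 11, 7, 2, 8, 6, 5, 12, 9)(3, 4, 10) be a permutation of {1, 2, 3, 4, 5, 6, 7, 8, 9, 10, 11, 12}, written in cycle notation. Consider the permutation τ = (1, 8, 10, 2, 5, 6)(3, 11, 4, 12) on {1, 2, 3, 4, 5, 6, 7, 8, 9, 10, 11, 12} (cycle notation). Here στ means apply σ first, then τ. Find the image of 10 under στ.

11

First apply σ: σ(10) = 3, then τ(3) = 11. Thus (στ)(10) = 11.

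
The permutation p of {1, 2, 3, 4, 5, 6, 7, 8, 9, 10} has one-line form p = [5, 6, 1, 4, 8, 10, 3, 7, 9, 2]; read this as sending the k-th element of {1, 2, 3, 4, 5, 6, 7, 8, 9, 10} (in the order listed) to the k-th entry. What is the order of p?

15

Decomposing into disjoint cycles gives cycle lengths 5, 3, 1, 1.
Since disjoint cycles commute, ord(p) = lcm(5, 3) = 15.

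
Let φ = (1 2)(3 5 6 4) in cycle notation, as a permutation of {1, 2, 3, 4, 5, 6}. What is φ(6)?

4

In the cycle (3 5 6 4), 6 is followed by 4, so φ(6) = 4.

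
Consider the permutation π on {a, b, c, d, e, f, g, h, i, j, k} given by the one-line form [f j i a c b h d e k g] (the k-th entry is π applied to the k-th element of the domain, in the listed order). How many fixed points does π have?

No element satisfies π(x) = x, so there are 0 fixed points.

0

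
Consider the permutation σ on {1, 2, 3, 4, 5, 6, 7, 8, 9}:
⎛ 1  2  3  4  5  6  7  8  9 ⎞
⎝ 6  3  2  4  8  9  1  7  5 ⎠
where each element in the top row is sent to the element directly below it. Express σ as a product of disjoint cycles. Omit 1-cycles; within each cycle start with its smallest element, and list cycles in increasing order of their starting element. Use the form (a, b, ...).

(1, 6, 9, 5, 8, 7)(2, 3)

From 1: 1 → 6 → 9 → 5 → 8 → 7 → 1, closing the cycle (1, 6, 9, 5, 8, 7).
Repeating from the next unused element and collecting all non-trivial cycles gives (1, 6, 9, 5, 8, 7)(2, 3).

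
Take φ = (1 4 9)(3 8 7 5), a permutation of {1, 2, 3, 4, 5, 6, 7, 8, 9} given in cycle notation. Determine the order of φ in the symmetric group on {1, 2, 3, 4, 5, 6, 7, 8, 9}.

12

The cycle type of φ is (4, 3, 1, 1).
The order is lcm(4, 3) = 12.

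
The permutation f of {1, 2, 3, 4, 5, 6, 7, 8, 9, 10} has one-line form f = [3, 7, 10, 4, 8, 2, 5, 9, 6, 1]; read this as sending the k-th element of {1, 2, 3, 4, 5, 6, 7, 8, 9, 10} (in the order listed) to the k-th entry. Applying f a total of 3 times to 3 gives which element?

3

Tracing 3 → 10 → … returns to 3 after 3 steps, so 3 lies in a 3-cycle (1, 3, 10).
Powers repeat with period 3 on this cycle, and 3 mod 3 = 0, so f^3(3) = f^0(3).
So f^3(3) = 3.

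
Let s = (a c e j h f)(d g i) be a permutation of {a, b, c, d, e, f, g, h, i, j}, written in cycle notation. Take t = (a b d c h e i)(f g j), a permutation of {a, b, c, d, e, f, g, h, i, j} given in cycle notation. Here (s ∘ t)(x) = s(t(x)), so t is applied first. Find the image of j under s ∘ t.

t(j) = f, then s(f) = a; composing gives (s ∘ t)(j) = a.

a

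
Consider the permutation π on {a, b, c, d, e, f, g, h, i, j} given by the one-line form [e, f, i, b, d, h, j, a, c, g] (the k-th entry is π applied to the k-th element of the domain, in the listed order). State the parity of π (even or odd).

odd

In disjoint-cycle form the cycle lengths are 6, 2, 2.
A cycle of length ℓ contributes ℓ−1 transpositions, so π is a product of 5 + 1 + 1 = 7 transpositions — odd.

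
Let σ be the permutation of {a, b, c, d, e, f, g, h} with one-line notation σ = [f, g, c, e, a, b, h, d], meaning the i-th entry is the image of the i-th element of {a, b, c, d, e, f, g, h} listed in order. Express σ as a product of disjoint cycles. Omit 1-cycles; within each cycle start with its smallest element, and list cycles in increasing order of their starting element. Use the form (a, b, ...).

Start at a and follow images: a → f → b → g → h → d → e → a, giving the cycle (a, f, b, g, h, d, e).
Repeating from the next unused element and collecting all non-trivial cycles gives (a, f, b, g, h, d, e).

(a, f, b, g, h, d, e)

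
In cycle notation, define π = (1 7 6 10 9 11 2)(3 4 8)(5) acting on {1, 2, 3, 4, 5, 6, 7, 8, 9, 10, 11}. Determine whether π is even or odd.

The cycle lengths are 7, 3, 1.
A cycle of length ℓ contributes ℓ−1 transpositions, so π is a product of 6 + 2 = 8 transpositions — even.

even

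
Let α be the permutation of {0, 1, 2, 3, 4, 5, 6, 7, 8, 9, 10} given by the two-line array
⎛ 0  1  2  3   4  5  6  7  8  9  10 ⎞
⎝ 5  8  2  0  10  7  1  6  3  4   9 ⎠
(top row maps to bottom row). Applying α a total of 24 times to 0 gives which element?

6

Tracing 0 → 5 → … returns to 0 after 7 steps, so 0 lies in a 7-cycle (0 5 7 6 1 8 3).
Since the cycle has length 7, α^24 acts on it the same as α^3 (24 mod 7 = 3).
Stepping 3 places around the cycle: 0 → 5 → 7 → 6.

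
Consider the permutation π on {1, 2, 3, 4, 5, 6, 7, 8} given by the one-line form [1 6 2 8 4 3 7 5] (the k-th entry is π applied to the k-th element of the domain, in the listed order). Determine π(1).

1

1 is element number 1 of the domain, and entry number 1 of the one-line form is 1, so π(1) = 1.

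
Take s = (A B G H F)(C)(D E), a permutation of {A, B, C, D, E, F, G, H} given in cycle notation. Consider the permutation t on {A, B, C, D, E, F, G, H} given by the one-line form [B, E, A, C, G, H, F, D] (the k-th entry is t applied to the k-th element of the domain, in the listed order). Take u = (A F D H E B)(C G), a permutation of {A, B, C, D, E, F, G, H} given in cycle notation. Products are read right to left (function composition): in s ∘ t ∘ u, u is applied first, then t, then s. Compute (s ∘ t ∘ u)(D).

E

Chase D: u(D) = H; t(H) = D; s(D) = E. Hence (s ∘ t ∘ u)(D) = E.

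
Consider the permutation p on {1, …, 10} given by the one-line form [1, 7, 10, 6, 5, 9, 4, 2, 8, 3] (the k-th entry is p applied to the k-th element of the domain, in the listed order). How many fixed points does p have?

2

The fixed points (elements with p(x) = x) are {1, 5}, so there are 2.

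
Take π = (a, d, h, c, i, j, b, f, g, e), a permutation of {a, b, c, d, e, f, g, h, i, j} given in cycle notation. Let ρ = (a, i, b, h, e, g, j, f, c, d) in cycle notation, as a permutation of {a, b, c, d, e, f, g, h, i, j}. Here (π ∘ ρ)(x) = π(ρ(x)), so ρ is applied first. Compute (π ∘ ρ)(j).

(π ∘ ρ)(j) = π(ρ(j)). ρ(j) = f, then π(f) = g. So (π ∘ ρ)(j) = g.

g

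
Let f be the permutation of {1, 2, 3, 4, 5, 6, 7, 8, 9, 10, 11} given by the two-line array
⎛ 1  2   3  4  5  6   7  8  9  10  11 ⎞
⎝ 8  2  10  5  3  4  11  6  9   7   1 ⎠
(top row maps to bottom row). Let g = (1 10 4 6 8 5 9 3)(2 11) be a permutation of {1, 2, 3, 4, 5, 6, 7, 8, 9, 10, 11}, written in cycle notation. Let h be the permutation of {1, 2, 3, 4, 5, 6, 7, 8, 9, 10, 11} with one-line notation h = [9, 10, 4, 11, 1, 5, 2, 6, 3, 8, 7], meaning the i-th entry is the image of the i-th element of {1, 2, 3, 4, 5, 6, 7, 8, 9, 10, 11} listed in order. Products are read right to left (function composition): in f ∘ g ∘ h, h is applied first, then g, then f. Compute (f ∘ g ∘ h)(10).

3

(f ∘ g ∘ h)(10) = f(g(h(10))). h(10) = 8, then g(8) = 5, then f(5) = 3, so the result is 3.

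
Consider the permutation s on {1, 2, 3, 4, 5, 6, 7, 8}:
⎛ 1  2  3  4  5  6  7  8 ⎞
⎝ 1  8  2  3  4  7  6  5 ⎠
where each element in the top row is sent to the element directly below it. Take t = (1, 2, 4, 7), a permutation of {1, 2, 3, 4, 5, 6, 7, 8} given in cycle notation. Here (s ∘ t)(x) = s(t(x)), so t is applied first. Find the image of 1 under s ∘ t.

(s ∘ t)(1) = s(t(1)). t(1) = 2, then s(2) = 8. So (s ∘ t)(1) = 8.

8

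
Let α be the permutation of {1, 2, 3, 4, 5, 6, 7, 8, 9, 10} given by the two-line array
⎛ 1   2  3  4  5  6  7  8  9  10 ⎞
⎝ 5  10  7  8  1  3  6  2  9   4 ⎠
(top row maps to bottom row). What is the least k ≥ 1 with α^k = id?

12

Decomposing into disjoint cycles gives cycle lengths 4, 3, 2, 1.
The order is lcm(4, 3, 2) = 12.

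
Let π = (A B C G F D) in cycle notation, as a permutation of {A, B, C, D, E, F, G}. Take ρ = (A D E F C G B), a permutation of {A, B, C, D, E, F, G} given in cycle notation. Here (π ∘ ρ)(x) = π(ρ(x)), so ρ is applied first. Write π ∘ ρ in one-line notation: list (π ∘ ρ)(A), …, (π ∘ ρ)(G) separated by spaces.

For each element, apply ρ then π: A → D → A; B → A → B; C → G → F; D → E → E; E → F → D; F → C → G; G → B → C.
Collecting the images, π ∘ ρ = [A B F E D G C].

A B F E D G C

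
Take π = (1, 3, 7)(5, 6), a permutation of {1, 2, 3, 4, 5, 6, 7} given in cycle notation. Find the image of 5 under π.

In the cycle (5, 6), 5 is followed by 6, so π(5) = 6.

6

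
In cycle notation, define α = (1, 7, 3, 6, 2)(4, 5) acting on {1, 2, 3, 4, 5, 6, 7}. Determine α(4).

5

Within (4, 5), 4 ↦ 5.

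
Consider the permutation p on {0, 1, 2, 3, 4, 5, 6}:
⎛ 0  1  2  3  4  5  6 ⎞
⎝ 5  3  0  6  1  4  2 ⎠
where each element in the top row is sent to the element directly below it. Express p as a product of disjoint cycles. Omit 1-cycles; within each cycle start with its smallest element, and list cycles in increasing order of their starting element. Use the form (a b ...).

From 0: 0 → 5 → 4 → 1 → 3 → 6 → 2 → 0, closing the cycle (0 5 4 1 3 6 2).
Continuing from each remaining unvisited element yields (0 5 4 1 3 6 2).

(0 5 4 1 3 6 2)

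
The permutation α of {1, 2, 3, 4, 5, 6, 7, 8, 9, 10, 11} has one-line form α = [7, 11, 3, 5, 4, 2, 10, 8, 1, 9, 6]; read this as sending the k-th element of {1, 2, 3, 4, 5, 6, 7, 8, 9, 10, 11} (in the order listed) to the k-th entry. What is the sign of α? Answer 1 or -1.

In disjoint-cycle form the cycle lengths are 4, 3, 2, 1, 1.
A cycle of length ℓ contributes ℓ−1 transpositions, so α is a product of 3 + 2 + 1 = 6 transpositions — even.

1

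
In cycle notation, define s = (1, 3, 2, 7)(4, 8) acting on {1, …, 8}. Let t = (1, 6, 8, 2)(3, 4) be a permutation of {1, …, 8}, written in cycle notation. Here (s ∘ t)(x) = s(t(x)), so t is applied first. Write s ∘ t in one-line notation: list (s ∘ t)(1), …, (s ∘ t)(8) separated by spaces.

Chase each element through t then s: 1 → 6 → 6; 2 → 1 → 3; 3 → 4 → 8; 4 → 3 → 2; 5 → 5 → 5; 6 → 8 → 4; 7 → 7 → 1; 8 → 2 → 7.
So s ∘ t in one-line form is 6 3 8 2 5 4 1 7.

6 3 8 2 5 4 1 7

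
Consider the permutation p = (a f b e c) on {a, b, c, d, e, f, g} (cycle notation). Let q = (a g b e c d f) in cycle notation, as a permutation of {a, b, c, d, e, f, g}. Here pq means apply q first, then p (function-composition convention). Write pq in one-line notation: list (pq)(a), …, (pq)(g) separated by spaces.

(pq)(x) = p(q(x)). Computing each image: p(q(a)) = p(g) = g, p(q(b)) = p(e) = c, p(q(c)) = p(d) = d, p(q(d)) = p(f) = b, p(q(e)) = p(c) = a, p(q(f)) = p(a) = f, p(q(g)) = p(b) = e.
Hence pq = [g c d b a f e].

g c d b a f e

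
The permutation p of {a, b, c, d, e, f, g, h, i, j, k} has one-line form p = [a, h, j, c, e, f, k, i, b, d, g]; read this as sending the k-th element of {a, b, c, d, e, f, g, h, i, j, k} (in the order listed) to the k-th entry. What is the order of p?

Decomposing into disjoint cycles gives cycle lengths 3, 3, 2, 1, 1, 1.
Since disjoint cycles commute, ord(p) = lcm(3, 3, 2) = 6.

6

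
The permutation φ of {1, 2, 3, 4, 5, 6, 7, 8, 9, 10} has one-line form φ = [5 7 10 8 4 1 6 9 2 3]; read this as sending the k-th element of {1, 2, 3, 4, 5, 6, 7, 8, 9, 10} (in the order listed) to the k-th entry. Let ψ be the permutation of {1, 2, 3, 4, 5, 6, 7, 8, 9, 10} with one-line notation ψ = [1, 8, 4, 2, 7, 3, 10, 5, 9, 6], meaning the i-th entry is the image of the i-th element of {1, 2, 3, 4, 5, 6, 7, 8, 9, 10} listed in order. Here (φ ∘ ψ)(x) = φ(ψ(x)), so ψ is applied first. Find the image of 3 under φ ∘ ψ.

8

First apply ψ: ψ(3) = 4, then φ(4) = 8. Thus (φ ∘ ψ)(3) = 8.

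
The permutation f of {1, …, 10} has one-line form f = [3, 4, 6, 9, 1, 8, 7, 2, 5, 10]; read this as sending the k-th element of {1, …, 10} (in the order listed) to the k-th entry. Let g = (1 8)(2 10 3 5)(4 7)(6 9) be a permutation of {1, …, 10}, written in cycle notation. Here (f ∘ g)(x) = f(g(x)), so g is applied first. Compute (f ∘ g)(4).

g(4) = 7, then f(7) = 7; composing gives (f ∘ g)(4) = 7.

7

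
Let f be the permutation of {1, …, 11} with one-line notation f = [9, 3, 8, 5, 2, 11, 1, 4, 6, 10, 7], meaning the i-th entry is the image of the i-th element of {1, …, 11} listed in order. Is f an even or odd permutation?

In disjoint-cycle form the cycle lengths are 5, 5, 1.
A cycle of length ℓ contributes ℓ−1 transpositions, so f is a product of 4 + 4 = 8 transpositions — even.

even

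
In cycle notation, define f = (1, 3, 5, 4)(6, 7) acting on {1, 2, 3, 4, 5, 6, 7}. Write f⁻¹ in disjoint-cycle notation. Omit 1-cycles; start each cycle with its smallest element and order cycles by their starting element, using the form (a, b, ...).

The inverse reverses each cycle.
After reversing and putting each cycle's least element first, f⁻¹ = (1, 4, 5, 3)(6, 7).

(1, 4, 5, 3)(6, 7)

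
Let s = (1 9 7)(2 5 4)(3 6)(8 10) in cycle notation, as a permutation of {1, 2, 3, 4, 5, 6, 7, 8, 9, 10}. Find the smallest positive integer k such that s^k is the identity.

6

The cycle type of s is (3, 3, 2, 2).
The order is lcm(3, 3, 2, 2) = 6.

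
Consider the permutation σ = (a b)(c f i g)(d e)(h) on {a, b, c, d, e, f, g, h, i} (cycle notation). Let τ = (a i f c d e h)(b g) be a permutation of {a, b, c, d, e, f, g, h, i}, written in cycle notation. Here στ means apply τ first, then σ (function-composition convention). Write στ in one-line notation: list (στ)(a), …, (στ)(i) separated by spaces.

g c e d h f a b i

(στ)(x) = σ(τ(x)). Computing each image: σ(τ(a)) = σ(i) = g, σ(τ(b)) = σ(g) = c, σ(τ(c)) = σ(d) = e, σ(τ(d)) = σ(e) = d, σ(τ(e)) = σ(h) = h, σ(τ(f)) = σ(c) = f, σ(τ(g)) = σ(b) = a, σ(τ(h)) = σ(a) = b, σ(τ(i)) = σ(f) = i.
Hence στ = [g c e d h f a b i].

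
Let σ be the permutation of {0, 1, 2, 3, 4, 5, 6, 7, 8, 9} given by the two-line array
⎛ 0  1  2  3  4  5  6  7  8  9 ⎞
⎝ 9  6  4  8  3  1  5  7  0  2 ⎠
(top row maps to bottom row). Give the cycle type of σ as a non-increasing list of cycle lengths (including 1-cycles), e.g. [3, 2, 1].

The disjoint cycles are (0, 9, 2, 4, 3, 8)(1, 6, 5)(7), with lengths 6, 3, 1 in non-increasing order.

[6, 3, 1]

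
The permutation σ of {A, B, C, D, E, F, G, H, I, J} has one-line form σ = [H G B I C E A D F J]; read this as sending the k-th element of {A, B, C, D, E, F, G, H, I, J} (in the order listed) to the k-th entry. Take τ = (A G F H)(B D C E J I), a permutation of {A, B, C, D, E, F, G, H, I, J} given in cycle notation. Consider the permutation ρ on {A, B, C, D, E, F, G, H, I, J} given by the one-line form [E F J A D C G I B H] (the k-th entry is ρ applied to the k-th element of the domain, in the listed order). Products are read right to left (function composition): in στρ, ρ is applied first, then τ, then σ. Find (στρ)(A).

J

Apply the permutations in order: ρ(A) = E, then τ(E) = J, then σ(J) = J. So (στρ)(A) = J.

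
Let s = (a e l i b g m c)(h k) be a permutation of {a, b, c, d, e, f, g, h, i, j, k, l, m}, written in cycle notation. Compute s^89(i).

b

i lies in the 8-cycle (a e l i b g m c).
Powers repeat with period 8 on this cycle, and 89 mod 8 = 1, so s^89(i) = s^1(i).
Advancing 1 step from i: i → b.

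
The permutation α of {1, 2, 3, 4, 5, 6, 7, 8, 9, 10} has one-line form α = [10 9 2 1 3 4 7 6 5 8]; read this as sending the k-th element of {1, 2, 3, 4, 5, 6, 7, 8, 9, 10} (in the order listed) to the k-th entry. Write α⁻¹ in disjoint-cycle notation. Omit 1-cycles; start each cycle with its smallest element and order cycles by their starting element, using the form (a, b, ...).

The cycle decomposition of α is (1, 10, 8, 6, 4)(2, 9, 5, 3).
Reversing each cycle (and rotating so the smallest element leads) gives α⁻¹ = (1, 4, 6, 8, 10)(2, 3, 5, 9).

(1, 4, 6, 8, 10)(2, 3, 5, 9)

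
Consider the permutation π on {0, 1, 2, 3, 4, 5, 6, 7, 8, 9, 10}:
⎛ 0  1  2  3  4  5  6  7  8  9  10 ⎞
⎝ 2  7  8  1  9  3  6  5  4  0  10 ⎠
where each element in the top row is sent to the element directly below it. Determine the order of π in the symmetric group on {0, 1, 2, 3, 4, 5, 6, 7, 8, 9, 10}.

Writing π as disjoint cycles, the cycle lengths are 5, 4, 1, 1.
Since disjoint cycles commute, ord(π) = lcm(5, 4) = 20.

20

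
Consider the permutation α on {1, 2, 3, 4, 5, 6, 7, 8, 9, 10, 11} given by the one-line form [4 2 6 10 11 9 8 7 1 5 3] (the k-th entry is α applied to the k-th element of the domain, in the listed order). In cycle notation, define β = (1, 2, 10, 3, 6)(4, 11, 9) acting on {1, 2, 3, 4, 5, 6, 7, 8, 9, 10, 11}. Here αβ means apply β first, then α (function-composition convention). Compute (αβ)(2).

First apply β: β(2) = 10, then α(10) = 5. Thus (αβ)(2) = 5.

5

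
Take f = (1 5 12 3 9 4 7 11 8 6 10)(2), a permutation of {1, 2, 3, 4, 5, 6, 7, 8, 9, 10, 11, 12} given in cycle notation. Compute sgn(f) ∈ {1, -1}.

The cycle lengths are 11, 1.
A cycle of length ℓ contributes ℓ−1 transpositions, so f is a product of 10 transpositions — even.

1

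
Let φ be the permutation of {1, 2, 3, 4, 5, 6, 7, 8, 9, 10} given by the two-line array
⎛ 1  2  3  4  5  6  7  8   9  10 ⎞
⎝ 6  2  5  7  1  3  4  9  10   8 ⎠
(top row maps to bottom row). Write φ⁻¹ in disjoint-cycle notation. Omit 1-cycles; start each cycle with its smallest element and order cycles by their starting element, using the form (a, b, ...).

The cycle decomposition of φ is (1, 6, 3, 5)(4, 7)(8, 9, 10).
The inverse reverses every cycle; in canonical form, φ⁻¹ = (1, 5, 3, 6)(4, 7)(8, 10, 9).

(1, 5, 3, 6)(4, 7)(8, 10, 9)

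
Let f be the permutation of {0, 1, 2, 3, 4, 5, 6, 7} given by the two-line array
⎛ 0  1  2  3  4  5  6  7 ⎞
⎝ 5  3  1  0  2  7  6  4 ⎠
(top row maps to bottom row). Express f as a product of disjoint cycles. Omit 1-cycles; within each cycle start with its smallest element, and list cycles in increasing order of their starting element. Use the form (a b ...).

Iterating f from 0 gives 0 → 5 → 7 → 4 → 2 → 1 → 3 → 0; that is the 7-cycle (0 5 7 4 2 1 3).
Repeating from the next unused element and collecting all non-trivial cycles gives (0 5 7 4 2 1 3).

(0 5 7 4 2 1 3)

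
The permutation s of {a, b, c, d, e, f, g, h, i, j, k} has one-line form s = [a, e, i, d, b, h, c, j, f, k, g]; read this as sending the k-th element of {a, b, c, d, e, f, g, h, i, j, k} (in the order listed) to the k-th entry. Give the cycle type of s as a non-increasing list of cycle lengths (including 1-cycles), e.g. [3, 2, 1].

[7, 2, 1, 1]

The disjoint cycles are (a)(b e)(c i f h j k g)(d), with lengths 7, 2, 1, 1 in non-increasing order.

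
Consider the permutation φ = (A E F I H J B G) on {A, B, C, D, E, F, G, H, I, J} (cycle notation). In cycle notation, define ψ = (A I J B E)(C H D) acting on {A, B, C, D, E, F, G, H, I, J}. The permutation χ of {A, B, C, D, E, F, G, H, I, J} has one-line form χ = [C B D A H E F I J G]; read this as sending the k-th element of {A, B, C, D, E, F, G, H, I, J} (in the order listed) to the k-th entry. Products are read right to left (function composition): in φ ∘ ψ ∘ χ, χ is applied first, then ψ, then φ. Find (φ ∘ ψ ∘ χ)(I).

Chase I: χ(I) = J; ψ(J) = B; φ(B) = G. Hence (φ ∘ ψ ∘ χ)(I) = G.

G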